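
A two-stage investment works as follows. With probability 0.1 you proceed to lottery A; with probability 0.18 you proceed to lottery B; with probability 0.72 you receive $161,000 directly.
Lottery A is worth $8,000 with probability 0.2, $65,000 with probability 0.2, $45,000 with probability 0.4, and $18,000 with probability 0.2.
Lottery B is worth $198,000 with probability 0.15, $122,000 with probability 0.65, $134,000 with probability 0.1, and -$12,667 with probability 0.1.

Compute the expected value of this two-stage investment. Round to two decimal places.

$141,343.99

EV(A) = 0.2 × 8000 + 0.2 × 65000 + 0.4 × 45000 + 0.2 × 18000 = 1600 + 13000 + 18000 + 3600 = 36200
EV(B) = 0.15 × 198000 + 0.65 × 122000 + 0.1 × 134000 + 0.1 × (-12667) = 29700 + 79300 + 13400 − 1266.7 = 121133.3
Branch C: 161000 (certain)
Overall = 0.1 × 36200 + 0.18 × 121133.3 + 0.72 × 161000 = 3620 + 21803.994 + 115920 = 141343.994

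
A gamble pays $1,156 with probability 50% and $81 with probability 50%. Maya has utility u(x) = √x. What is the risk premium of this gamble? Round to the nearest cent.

$156.25

E[u] = 0.5·√1156 + 0.5·√81 = 0.5·34 + 0.5·9 = 21.5
CE = (21.5)² = 462.25
Risk premium = EV − CE = 618.5 − 462.25 = 156.25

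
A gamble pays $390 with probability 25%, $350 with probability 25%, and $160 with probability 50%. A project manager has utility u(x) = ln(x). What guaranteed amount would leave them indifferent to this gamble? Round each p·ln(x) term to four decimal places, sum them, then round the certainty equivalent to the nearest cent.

E[u] = 0.25·ln(390) + 0.25·ln(350) + 0.5·ln(160) = 1.4915 + 1.4645 + 2.5376 = 5.4936
CE = e^5.4936 ≈ 243.13

$243.13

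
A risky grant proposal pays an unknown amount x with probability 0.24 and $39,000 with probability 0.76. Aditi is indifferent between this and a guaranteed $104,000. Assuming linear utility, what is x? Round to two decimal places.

x = $309,833.33

0.24·x + 0.76·39000 = 104000
0.24·x = 104000 − 29640 = 74360
x = 74360 / 0.24 = 309833.3333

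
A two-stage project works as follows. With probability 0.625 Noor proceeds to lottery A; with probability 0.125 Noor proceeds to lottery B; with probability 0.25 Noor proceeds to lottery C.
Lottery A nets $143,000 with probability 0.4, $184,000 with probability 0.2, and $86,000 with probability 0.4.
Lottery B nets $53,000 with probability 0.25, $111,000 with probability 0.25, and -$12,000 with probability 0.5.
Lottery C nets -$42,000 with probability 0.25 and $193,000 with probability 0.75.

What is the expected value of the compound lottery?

EV(A) = 0.4 × 143000 + 0.2 × 184000 + 0.4 × 86000 = 57200 + 36800 + 34400 = 128400
EV(B) = 0.25 × 53000 + 0.25 × 111000 + 0.5 × (-12000) = 13250 + 27750 − 6000 = 35000
EV(C) = 0.25 × (-42000) + 0.75 × 193000 = -10500 + 144750 = 134250
Overall = 0.625 × 128400 + 0.125 × 35000 + 0.25 × 134250 = 80250 + 4375 + 33562.5 = 118187.5

$118,187.50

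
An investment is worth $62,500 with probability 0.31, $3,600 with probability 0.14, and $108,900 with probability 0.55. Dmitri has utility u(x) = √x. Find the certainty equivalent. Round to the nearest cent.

$71,502.76

E[u] = 0.31·√62500 + 0.14·√3600 + 0.55·√108900 = 0.31·250 + 0.14·60 + 0.55·330 = 267.4
CE = (267.4)² = 71502.76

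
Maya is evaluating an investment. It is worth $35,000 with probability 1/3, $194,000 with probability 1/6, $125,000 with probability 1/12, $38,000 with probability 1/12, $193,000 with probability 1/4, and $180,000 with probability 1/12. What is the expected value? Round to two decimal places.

$120,833.33

EV = 1/3 × 35000 + 1/6 × 194000 + 1/12 × 125000 + 1/12 × 38000 + 1/4 × 193000 + 1/12 × 180000 = 11666.6667 + 32333.3333 + 10416.6667 + 3166.6667 + 48250 + 15000 = 120833.3333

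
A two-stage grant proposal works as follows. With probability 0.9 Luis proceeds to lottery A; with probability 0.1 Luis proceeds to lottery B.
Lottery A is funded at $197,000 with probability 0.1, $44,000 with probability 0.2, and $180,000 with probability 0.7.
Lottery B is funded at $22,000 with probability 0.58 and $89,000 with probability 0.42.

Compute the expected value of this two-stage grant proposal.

EV(A) = 0.1 × 197000 + 0.2 × 44000 + 0.7 × 180000 = 19700 + 8800 + 126000 = 154500
EV(B) = 0.58 × 22000 + 0.42 × 89000 = 12760 + 37380 = 50140
Overall = 0.9 × 154500 + 0.1 × 50140 = 139050 + 5014 = 144064

$144,064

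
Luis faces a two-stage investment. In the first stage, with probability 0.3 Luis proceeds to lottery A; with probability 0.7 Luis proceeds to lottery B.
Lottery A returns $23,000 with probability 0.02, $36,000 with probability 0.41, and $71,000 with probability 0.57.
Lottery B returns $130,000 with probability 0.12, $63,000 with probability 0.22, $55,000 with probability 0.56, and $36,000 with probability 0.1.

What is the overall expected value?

EV(A) = 0.02 × 23000 + 0.41 × 36000 + 0.57 × 71000 = 460 + 14760 + 40470 = 55690
EV(B) = 0.12 × 130000 + 0.22 × 63000 + 0.56 × 55000 + 0.1 × 36000 = 15600 + 13860 + 30800 + 3600 = 63860
Overall = 0.3 × 55690 + 0.7 × 63860 = 16707 + 44702 = 61409

$61,409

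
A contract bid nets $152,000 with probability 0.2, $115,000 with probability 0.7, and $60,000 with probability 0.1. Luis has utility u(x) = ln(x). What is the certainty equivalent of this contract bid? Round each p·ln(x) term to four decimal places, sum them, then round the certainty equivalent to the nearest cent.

$113,936.89

E[u] = 0.2·ln(152000) + 0.7·ln(115000) + 0.1·ln(60000) = 2.3863 + 8.1569 + 1.1002 = 11.6434
CE = e^11.6434 ≈ 113936.89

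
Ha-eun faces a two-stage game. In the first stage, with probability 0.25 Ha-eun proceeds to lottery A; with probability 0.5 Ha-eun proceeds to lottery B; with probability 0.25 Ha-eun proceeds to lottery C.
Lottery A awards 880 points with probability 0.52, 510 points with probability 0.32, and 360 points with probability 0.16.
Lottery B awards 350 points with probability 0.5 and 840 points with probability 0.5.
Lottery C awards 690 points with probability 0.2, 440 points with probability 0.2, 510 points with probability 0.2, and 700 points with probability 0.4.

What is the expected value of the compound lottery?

619.1 points

EV(A) = 0.52 × 880 + 0.32 × 510 + 0.16 × 360 = 457.6 + 163.2 + 57.6 = 678.4
EV(B) = 0.5 × 350 + 0.5 × 840 = 175 + 420 = 595
EV(C) = 0.2 × 690 + 0.2 × 440 + 0.2 × 510 + 0.4 × 700 = 138 + 88 + 102 + 280 = 608
Overall = 0.25 × 678.4 + 0.5 × 595 + 0.25 × 608 = 169.6 + 297.5 + 152 = 619.1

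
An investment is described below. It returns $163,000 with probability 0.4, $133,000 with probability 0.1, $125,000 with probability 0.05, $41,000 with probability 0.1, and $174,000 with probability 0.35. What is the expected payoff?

$149,750

EV = 0.4 × 163000 + 0.1 × 133000 + 0.05 × 125000 + 0.1 × 41000 + 0.35 × 174000 = 65200 + 13300 + 6250 + 4100 + 60900 = 149750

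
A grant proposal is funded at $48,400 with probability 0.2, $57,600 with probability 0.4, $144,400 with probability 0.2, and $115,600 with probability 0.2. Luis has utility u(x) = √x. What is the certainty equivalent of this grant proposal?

E[u] = 0.2·√48400 + 0.4·√57600 + 0.2·√144400 + 0.2·√115600 = 0.2·220 + 0.4·240 + 0.2·380 + 0.2·340 = 284
CE = (284)² = 80656

$80,656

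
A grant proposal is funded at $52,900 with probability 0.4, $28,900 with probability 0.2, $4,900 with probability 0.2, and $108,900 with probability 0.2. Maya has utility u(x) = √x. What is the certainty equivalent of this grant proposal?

E[u] = 0.4·√52900 + 0.2·√28900 + 0.2·√4900 + 0.2·√108900 = 0.4·230 + 0.2·170 + 0.2·70 + 0.2·330 = 206
CE = (206)² = 42436

$42,436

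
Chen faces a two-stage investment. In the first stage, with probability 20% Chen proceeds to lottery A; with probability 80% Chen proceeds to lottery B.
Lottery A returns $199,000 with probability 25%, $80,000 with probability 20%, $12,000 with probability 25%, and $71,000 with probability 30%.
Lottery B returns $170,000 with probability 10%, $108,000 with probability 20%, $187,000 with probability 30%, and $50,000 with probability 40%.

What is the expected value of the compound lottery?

EV(A) = 0.25 × 199000 + 0.2 × 80000 + 0.25 × 12000 + 0.3 × 71000 = 49750 + 16000 + 3000 + 21300 = 90050
EV(B) = 0.1 × 170000 + 0.2 × 108000 + 0.3 × 187000 + 0.4 × 50000 = 17000 + 21600 + 56100 + 20000 = 114700
Overall = 0.2 × 90050 + 0.8 × 114700 = 18010 + 91760 = 109770

$109,770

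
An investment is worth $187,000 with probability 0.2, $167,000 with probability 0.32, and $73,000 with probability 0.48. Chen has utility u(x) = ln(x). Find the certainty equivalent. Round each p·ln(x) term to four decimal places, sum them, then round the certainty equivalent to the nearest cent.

E[u] = 0.2·ln(187000) + 0.32·ln(167000) + 0.48·ln(73000) = 2.4278 + 3.8482 + 5.3751 = 11.6511
CE = e^11.6511 ≈ 114817.59

$114,817.59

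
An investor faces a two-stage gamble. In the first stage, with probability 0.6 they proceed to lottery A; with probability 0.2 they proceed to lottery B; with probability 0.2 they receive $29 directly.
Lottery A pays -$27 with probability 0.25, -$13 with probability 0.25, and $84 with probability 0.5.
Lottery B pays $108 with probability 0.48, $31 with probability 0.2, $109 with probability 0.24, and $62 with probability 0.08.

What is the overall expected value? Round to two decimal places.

EV(A) = 0.25 × (-27) + 0.25 × (-13) + 0.5 × 84 = -6.75 − 3.25 + 42 = 32
EV(B) = 0.48 × 108 + 0.2 × 31 + 0.24 × 109 + 0.08 × 62 = 51.84 + 6.2 + 26.16 + 4.96 = 89.16
Branch C: 29 (certain)
Overall = 0.6 × 32 + 0.2 × 89.16 + 0.2 × 29 = 19.2 + 17.832 + 5.8 = 42.832

$42.83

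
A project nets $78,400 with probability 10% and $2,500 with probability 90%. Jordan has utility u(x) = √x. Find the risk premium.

$4,761

E[u] = 0.1·√78400 + 0.9·√2500 = 0.1·280 + 0.9·50 = 73
CE = (73)² = 5329
Risk premium = EV − CE = 10090 − 5329 = 4761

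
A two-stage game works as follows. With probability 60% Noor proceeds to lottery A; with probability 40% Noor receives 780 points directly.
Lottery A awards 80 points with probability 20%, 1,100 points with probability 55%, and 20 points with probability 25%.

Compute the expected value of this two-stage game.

687.6 points

EV(A) = 0.2 × 80 + 0.55 × 1100 + 0.25 × 20 = 16 + 605 + 5 = 626
Branch B: 780 (certain)
Overall = 0.6 × 626 + 0.4 × 780 = 375.6 + 312 = 687.6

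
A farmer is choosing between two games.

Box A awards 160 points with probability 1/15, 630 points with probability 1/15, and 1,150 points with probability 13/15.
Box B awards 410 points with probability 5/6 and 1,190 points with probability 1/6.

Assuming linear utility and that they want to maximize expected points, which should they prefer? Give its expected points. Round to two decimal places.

Box A = 1/15 × 160 + 1/15 × 630 + 13/15 × 1150 = 10.6667 + 42 + 996.6667 = 1049.3333
Box B = 5/6 × 410 + 1/6 × 1190 = 341.6667 + 198.3333 = 540

Box A (1049.33 points)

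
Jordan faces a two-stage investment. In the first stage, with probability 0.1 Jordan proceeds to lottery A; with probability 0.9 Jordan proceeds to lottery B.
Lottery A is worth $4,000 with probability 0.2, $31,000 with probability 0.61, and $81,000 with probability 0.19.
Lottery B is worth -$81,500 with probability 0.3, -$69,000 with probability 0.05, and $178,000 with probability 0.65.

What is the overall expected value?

$82,530

EV(A) = 0.2 × 4000 + 0.61 × 31000 + 0.19 × 81000 = 800 + 18910 + 15390 = 35100
EV(B) = 0.3 × (-81500) + 0.05 × (-69000) + 0.65 × 178000 = -24450 − 3450 + 115700 = 87800
Overall = 0.1 × 35100 + 0.9 × 87800 = 3510 + 79020 = 82530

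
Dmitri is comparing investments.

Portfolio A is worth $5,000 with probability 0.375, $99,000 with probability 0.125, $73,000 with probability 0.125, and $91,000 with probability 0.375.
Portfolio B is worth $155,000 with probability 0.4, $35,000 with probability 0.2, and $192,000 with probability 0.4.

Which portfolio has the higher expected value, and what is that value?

Portfolio A = 0.375 × 5000 + 0.125 × 99000 + 0.125 × 73000 + 0.375 × 91000 = 1875 + 12375 + 9125 + 34125 = 57500
Portfolio B = 0.4 × 155000 + 0.2 × 35000 + 0.4 × 192000 = 62000 + 7000 + 76800 = 145800

Portfolio B ($145,800)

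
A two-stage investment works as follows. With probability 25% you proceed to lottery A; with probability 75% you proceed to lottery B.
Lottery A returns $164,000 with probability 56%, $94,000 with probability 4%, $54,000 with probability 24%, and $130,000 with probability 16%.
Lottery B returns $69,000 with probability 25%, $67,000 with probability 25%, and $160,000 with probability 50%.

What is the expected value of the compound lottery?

EV(A) = 0.56 × 164000 + 0.04 × 94000 + 0.24 × 54000 + 0.16 × 130000 = 91840 + 3760 + 12960 + 20800 = 129360
EV(B) = 0.25 × 69000 + 0.25 × 67000 + 0.5 × 160000 = 17250 + 16750 + 80000 = 114000
Overall = 0.25 × 129360 + 0.75 × 114000 = 32340 + 85500 = 117840

$117,840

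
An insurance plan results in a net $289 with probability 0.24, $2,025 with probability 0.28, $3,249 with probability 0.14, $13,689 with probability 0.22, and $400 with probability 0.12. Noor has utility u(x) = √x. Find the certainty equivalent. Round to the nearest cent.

$2,787.84

E[u] = 0.24·√289 + 0.28·√2025 + 0.14·√3249 + 0.22·√13689 + 0.12·√400 = 0.24·17 + 0.28·45 + 0.14·57 + 0.22·117 + 0.12·20 = 52.8
CE = (52.8)² = 2787.84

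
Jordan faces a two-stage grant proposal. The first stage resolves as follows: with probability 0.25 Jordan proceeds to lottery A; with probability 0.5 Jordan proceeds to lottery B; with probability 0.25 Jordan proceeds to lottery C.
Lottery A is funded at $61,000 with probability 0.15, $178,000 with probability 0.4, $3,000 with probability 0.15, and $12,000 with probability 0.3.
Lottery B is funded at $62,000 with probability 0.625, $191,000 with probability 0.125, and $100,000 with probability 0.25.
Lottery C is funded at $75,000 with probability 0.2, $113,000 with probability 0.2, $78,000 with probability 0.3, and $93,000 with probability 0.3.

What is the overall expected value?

EV(A) = 0.15 × 61000 + 0.4 × 178000 + 0.15 × 3000 + 0.3 × 12000 = 9150 + 71200 + 450 + 3600 = 84400
EV(B) = 0.625 × 62000 + 0.125 × 191000 + 0.25 × 100000 = 38750 + 23875 + 25000 = 87625
EV(C) = 0.2 × 75000 + 0.2 × 113000 + 0.3 × 78000 + 0.3 × 93000 = 15000 + 22600 + 23400 + 27900 = 88900
Overall = 0.25 × 84400 + 0.5 × 87625 + 0.25 × 88900 = 21100 + 43812.5 + 22225 = 87137.5

$87,137.50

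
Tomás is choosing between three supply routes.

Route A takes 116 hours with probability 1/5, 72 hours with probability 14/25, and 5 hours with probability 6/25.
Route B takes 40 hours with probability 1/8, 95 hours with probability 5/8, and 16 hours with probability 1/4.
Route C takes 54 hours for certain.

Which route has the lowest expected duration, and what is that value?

Route A = 1/5 × 116 + 14/25 × 72 + 6/25 × 5 = 23.2 + 40.32 + 1.2 = 64.72
Route B = 1/8 × 40 + 5/8 × 95 + 1/4 × 16 = 5 + 59.375 + 4 = 68.375
Route C: 54 (certain)

Route C (54 hours)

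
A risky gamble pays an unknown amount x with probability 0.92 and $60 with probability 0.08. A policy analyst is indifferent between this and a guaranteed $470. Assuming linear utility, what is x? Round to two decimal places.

x = $505.65

0.92·x + 0.08·60 = 470
0.92·x = 470 − 4.8 = 465.2
x = 465.2 / 0.92 = 505.6522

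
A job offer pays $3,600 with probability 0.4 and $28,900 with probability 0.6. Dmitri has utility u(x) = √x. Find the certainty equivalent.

$15,876

E[u] = 0.4·√3600 + 0.6·√28900 = 0.4·60 + 0.6·170 = 126
CE = (126)² = 15876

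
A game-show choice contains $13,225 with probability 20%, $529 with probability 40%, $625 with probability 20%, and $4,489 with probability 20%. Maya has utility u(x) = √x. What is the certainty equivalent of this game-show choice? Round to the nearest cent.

E[u] = 0.2·√13225 + 0.4·√529 + 0.2·√625 + 0.2·√4489 = 0.2·115 + 0.4·23 + 0.2·25 + 0.2·67 = 50.6
CE = (50.6)² = 2560.36

$2,560.36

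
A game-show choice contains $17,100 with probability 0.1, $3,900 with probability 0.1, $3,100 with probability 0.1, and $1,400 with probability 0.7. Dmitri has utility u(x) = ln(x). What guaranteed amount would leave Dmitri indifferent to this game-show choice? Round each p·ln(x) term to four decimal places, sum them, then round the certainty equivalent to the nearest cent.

E[u] = 0.1·ln(17100) + 0.1·ln(3900) + 0.1·ln(3100) + 0.7·ln(1400) = 0.9747 + 0.8269 + 0.8039 + 5.0710 = 7.6765
CE = e^7.6765 ≈ 2157.06

$2,157.06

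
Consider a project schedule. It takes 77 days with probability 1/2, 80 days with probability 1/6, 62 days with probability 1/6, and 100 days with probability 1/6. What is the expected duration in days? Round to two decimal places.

78.83 days

EV = 1/2 × 77 + 1/6 × 80 + 1/6 × 62 + 1/6 × 100 = 38.5 + 13.3333 + 10.3333 + 16.6667 = 78.8333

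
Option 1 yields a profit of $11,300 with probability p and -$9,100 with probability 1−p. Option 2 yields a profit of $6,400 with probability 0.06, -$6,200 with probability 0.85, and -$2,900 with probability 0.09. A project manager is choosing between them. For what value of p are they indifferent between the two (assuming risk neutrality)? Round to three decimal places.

p = 0.194

EV(Option 2) = 0.06 × 6400 + 0.85 × (-6200) + 0.09 × (-2900) = 384 − 5270 − 261 = -5147
p·11300 + (1−p)·(-9100) = -5147
20400p − 9100 = -5147
p = (-5147 + 9100) / 20400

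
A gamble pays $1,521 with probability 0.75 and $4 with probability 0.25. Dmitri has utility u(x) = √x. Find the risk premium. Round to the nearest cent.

$256.69

E[u] = 0.75·√1521 + 0.25·√4 = 0.75·39 + 0.25·2 = 29.75
CE = (29.75)² = 885.0625
Risk premium = EV − CE = 1141.75 − 885.0625 = 256.6875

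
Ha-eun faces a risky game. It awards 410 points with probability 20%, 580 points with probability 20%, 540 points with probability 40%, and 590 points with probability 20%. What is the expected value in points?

EV = 0.2 × 410 + 0.2 × 580 + 0.4 × 540 + 0.2 × 590 = 82 + 116 + 216 + 118 = 532

532 points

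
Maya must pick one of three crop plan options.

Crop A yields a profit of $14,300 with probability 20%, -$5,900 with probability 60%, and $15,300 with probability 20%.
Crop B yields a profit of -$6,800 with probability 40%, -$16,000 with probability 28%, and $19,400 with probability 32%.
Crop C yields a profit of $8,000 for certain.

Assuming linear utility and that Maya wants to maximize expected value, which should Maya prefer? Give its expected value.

Crop A = 0.2 × 14300 + 0.6 × (-5900) + 0.2 × 15300 = 2860 − 3540 + 3060 = 2380
Crop B = 0.4 × (-6800) + 0.28 × (-16000) + 0.32 × 19400 = -2720 − 4480 + 6208 = -992
Crop C: 8000 (certain)

Crop C ($8,000)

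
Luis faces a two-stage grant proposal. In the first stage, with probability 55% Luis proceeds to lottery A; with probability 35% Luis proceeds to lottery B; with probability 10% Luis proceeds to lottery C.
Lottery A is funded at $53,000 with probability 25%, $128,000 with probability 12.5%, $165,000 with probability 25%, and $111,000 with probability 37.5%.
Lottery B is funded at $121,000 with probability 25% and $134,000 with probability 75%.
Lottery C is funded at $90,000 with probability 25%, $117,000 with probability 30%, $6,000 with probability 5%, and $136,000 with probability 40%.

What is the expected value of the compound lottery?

$118,661.25

EV(A) = 0.25 × 53000 + 0.125 × 128000 + 0.25 × 165000 + 0.375 × 111000 = 13250 + 16000 + 41250 + 41625 = 112125
EV(B) = 0.25 × 121000 + 0.75 × 134000 = 30250 + 100500 = 130750
EV(C) = 0.25 × 90000 + 0.3 × 117000 + 0.05 × 6000 + 0.4 × 136000 = 22500 + 35100 + 300 + 54400 = 112300
Overall = 0.55 × 112125 + 0.35 × 130750 + 0.1 × 112300 = 61668.75 + 45762.5 + 11230 = 118661.25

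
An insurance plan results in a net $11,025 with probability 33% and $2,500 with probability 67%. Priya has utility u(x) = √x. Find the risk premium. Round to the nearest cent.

E[u] = 0.33·√11025 + 0.67·√2500 = 0.33·105 + 0.67·50 = 68.15
CE = (68.15)² = 4644.4225
Risk premium = EV − CE = 5313.25 − 4644.4225 = 668.8275

$668.83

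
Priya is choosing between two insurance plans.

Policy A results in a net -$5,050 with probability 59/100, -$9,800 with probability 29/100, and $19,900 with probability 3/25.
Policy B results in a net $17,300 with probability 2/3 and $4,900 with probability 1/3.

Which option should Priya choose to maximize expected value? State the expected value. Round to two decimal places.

Policy A = 59/100 × (-5050) + 29/100 × (-9800) + 3/25 × 19900 = -2979.5 − 2842 + 2388 = -3433.5
Policy B = 2/3 × 17300 + 1/3 × 4900 = 11533.3333 + 1633.3333 = 13166.6667

Policy B ($13,166.67)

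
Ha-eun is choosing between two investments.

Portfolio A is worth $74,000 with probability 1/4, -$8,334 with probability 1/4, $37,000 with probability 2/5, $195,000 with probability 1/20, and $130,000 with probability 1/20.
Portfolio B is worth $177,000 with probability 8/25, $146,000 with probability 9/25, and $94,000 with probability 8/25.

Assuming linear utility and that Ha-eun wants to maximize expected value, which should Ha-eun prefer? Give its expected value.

Portfolio A = 1/4 × 74000 + 1/4 × (-8334) + 2/5 × 37000 + 1/20 × 195000 + 1/20 × 130000 = 18500 − 2083.5 + 14800 + 9750 + 6500 = 47466.5
Portfolio B = 8/25 × 177000 + 9/25 × 146000 + 8/25 × 94000 = 56640 + 52560 + 30080 = 139280

Portfolio B ($139,280)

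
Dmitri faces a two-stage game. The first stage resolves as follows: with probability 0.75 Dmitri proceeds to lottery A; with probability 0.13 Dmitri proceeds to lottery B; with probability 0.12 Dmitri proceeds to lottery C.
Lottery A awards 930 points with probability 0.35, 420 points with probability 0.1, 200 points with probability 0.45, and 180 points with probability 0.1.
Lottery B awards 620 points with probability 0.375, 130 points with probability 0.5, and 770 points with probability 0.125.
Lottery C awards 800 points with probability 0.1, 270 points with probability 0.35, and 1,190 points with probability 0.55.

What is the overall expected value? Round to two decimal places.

EV(A) = 0.35 × 930 + 0.1 × 420 + 0.45 × 200 + 0.1 × 180 = 325.5 + 42 + 90 + 18 = 475.5
EV(B) = 0.375 × 620 + 0.5 × 130 + 0.125 × 770 = 232.5 + 65 + 96.25 = 393.75
EV(C) = 0.1 × 800 + 0.35 × 270 + 0.55 × 1190 = 80 + 94.5 + 654.5 = 829
Overall = 0.75 × 475.5 + 0.13 × 393.75 + 0.12 × 829 = 356.625 + 51.1875 + 99.48 = 507.2925

507.29 points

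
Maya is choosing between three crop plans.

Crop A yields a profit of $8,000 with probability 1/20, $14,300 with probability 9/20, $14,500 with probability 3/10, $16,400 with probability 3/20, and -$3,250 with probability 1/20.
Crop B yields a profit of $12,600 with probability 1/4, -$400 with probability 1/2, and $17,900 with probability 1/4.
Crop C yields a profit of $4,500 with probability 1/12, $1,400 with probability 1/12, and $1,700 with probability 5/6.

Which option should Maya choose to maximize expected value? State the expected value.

Crop A ($13,482.50)

Crop A = 1/20 × 8000 + 9/20 × 14300 + 3/10 × 14500 + 3/20 × 16400 + 1/20 × (-3250) = 400 + 6435 + 4350 + 2460 − 162.5 = 13482.5
Crop B = 1/4 × 12600 + 1/2 × (-400) + 1/4 × 17900 = 3150 − 200 + 4475 = 7425
Crop C = 1/12 × 4500 + 1/12 × 1400 + 5/6 × 1700 = 375 + 116.6667 + 1416.6667 = 1908.3333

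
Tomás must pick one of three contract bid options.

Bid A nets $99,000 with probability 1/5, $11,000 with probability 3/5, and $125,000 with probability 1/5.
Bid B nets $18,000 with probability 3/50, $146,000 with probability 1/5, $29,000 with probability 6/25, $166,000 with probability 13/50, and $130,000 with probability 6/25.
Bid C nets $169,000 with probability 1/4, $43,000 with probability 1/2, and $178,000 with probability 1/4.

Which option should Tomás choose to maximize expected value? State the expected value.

Bid A = 1/5 × 99000 + 3/5 × 11000 + 1/5 × 125000 = 19800 + 6600 + 25000 = 51400
Bid B = 3/50 × 18000 + 1/5 × 146000 + 6/25 × 29000 + 13/50 × 166000 + 6/25 × 130000 = 1080 + 29200 + 6960 + 43160 + 31200 = 111600
Bid C = 1/4 × 169000 + 1/2 × 43000 + 1/4 × 178000 = 42250 + 21500 + 44500 = 108250

Bid B ($111,600)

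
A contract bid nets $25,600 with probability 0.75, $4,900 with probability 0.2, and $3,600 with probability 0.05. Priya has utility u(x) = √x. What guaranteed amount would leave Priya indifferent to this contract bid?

E[u] = 0.75·√25600 + 0.2·√4900 + 0.05·√3600 = 0.75·160 + 0.2·70 + 0.05·60 = 137
CE = (137)² = 18769

$18,769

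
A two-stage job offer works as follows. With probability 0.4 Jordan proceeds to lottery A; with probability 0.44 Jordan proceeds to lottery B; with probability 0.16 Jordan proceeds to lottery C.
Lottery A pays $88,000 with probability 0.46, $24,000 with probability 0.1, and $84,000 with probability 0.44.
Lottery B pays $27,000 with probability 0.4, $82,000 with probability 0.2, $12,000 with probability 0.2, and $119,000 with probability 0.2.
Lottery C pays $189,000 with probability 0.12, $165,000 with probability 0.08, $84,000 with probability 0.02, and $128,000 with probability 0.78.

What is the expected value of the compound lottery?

EV(A) = 0.46 × 88000 + 0.1 × 24000 + 0.44 × 84000 = 40480 + 2400 + 36960 = 79840
EV(B) = 0.4 × 27000 + 0.2 × 82000 + 0.2 × 12000 + 0.2 × 119000 = 10800 + 16400 + 2400 + 23800 = 53400
EV(C) = 0.12 × 189000 + 0.08 × 165000 + 0.02 × 84000 + 0.78 × 128000 = 22680 + 13200 + 1680 + 99840 = 137400
Overall = 0.4 × 79840 + 0.44 × 53400 + 0.16 × 137400 = 31936 + 23496 + 21984 = 77416

$77,416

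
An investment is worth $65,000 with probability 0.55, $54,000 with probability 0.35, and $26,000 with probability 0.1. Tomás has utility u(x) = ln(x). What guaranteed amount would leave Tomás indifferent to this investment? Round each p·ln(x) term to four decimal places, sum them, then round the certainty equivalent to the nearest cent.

E[u] = 0.55·ln(65000) + 0.35·ln(54000) + 0.1·ln(26000) = 6.0952 + 3.8139 + 1.0166 = 10.9257
CE = e^10.9257 ≈ 55586.74

$55,586.74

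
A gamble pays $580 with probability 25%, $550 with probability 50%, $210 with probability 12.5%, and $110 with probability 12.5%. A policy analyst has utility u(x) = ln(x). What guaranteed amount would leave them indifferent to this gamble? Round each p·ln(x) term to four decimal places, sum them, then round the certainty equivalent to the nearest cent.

E[u] = 0.25·ln(580) + 0.5·ln(550) + 0.125·ln(210) + 0.125·ln(110) = 1.5908 + 3.1550 + 0.6684 + 0.5876 = 6.0018
CE = e^6.0018 ≈ 404.16

$404.16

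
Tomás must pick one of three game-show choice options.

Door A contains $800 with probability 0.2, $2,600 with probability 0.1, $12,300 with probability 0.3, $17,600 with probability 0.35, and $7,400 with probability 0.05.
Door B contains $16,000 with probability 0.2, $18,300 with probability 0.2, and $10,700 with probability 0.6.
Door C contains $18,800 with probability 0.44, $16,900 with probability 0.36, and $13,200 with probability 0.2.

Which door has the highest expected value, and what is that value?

Door C ($16,996)

Door A = 0.2 × 800 + 0.1 × 2600 + 0.3 × 12300 + 0.35 × 17600 + 0.05 × 7400 = 160 + 260 + 3690 + 6160 + 370 = 10640
Door B = 0.2 × 16000 + 0.2 × 18300 + 0.6 × 10700 = 3200 + 3660 + 6420 = 13280
Door C = 0.44 × 18800 + 0.36 × 16900 + 0.2 × 13200 = 8272 + 6084 + 2640 = 16996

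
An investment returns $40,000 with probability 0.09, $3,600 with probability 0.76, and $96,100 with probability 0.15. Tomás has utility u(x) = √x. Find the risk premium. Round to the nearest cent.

$8,628.99

E[u] = 0.09·√40000 + 0.76·√3600 + 0.15·√96100 = 0.09·200 + 0.76·60 + 0.15·310 = 110.1
CE = (110.1)² = 12122.01
Risk premium = EV − CE = 20751 − 12122.01 = 8628.99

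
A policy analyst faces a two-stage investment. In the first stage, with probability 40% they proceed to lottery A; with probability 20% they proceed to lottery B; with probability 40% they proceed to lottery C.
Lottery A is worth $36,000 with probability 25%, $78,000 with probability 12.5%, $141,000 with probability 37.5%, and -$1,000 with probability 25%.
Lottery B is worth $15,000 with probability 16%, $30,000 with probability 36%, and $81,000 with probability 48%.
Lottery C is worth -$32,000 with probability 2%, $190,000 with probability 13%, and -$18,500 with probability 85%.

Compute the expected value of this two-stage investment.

$42,300

EV(A) = 0.25 × 36000 + 0.125 × 78000 + 0.375 × 141000 + 0.25 × (-1000) = 9000 + 9750 + 52875 − 250 = 71375
EV(B) = 0.16 × 15000 + 0.36 × 30000 + 0.48 × 81000 = 2400 + 10800 + 38880 = 52080
EV(C) = 0.02 × (-32000) + 0.13 × 190000 + 0.85 × (-18500) = -640 + 24700 − 15725 = 8335
Overall = 0.4 × 71375 + 0.2 × 52080 + 0.4 × 8335 = 28550 + 10416 + 3334 = 42300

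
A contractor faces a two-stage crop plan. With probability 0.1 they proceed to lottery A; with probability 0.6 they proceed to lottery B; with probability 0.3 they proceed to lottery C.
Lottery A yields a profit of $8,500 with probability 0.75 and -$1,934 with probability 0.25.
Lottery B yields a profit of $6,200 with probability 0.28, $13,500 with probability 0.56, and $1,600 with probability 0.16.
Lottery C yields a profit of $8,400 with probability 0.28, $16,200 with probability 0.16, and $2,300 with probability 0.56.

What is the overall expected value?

EV(A) = 0.75 × 8500 + 0.25 × (-1934) = 6375 − 483.5 = 5891.5
EV(B) = 0.28 × 6200 + 0.56 × 13500 + 0.16 × 1600 = 1736 + 7560 + 256 = 9552
EV(C) = 0.28 × 8400 + 0.16 × 16200 + 0.56 × 2300 = 2352 + 2592 + 1288 = 6232
Overall = 0.1 × 5891.5 + 0.6 × 9552 + 0.3 × 6232 = 589.15 + 5731.2 + 1869.6 = 8189.95

$8,189.95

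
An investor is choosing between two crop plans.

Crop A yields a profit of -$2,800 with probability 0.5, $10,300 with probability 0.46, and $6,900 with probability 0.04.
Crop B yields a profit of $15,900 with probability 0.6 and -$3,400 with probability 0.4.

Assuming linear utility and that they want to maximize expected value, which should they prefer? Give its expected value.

Crop B ($8,180)

Crop A = 0.5 × (-2800) + 0.46 × 10300 + 0.04 × 6900 = -1400 + 4738 + 276 = 3614
Crop B = 0.6 × 15900 + 0.4 × (-3400) = 9540 − 1360 = 8180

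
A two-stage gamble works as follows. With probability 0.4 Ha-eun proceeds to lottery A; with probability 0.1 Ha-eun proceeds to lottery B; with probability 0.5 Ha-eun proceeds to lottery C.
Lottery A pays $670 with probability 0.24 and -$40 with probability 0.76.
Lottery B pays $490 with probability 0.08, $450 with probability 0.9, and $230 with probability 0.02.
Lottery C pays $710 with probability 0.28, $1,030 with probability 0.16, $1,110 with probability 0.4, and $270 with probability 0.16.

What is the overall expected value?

EV(A) = 0.24 × 670 + 0.76 × (-40) = 160.8 − 30.4 = 130.4
EV(B) = 0.08 × 490 + 0.9 × 450 + 0.02 × 230 = 39.2 + 405 + 4.6 = 448.8
EV(C) = 0.28 × 710 + 0.16 × 1030 + 0.4 × 1110 + 0.16 × 270 = 198.8 + 164.8 + 444 + 43.2 = 850.8
Overall = 0.4 × 130.4 + 0.1 × 448.8 + 0.5 × 850.8 = 52.16 + 44.88 + 425.4 = 522.44

$522.44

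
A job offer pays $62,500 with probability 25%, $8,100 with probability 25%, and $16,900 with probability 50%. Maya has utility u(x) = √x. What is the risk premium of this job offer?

$3,600

E[u] = 0.25·√62500 + 0.25·√8100 + 0.5·√16900 = 0.25·250 + 0.25·90 + 0.5·130 = 150
CE = (150)² = 22500
Risk premium = EV − CE = 26100 − 22500 = 3600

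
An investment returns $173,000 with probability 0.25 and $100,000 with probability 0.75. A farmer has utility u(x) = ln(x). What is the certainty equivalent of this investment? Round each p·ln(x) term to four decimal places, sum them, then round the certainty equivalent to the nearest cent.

E[u] = 0.25·ln(173000) + 0.75·ln(100000) = 3.0153 + 8.6347 = 11.6500
CE = e^11.6500 ≈ 114691.36

$114,691.36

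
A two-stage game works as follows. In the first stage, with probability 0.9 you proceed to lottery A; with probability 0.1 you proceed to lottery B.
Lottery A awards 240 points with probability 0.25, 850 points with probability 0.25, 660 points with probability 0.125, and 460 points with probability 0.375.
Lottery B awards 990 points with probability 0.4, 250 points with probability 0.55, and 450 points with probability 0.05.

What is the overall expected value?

EV(A) = 0.25 × 240 + 0.25 × 850 + 0.125 × 660 + 0.375 × 460 = 60 + 212.5 + 82.5 + 172.5 = 527.5
EV(B) = 0.4 × 990 + 0.55 × 250 + 0.05 × 450 = 396 + 137.5 + 22.5 = 556
Overall = 0.9 × 527.5 + 0.1 × 556 = 474.75 + 55.6 = 530.35

530.35 points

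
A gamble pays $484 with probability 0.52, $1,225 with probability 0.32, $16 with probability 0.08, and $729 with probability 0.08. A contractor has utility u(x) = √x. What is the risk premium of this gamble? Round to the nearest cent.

$72.27

E[u] = 0.52·√484 + 0.32·√1225 + 0.08·√16 + 0.08·√729 = 0.52·22 + 0.32·35 + 0.08·4 + 0.08·27 = 25.12
CE = (25.12)² = 631.0144
Risk premium = EV − CE = 703.28 − 631.0144 = 72.2656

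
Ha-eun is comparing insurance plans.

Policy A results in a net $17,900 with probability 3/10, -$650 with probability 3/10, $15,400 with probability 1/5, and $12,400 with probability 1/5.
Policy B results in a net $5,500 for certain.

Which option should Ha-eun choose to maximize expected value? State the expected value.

Policy A ($10,735)

Policy A = 3/10 × 17900 + 3/10 × (-650) + 1/5 × 15400 + 1/5 × 12400 = 5370 − 195 + 3080 + 2480 = 10735
Policy B: 5500 (certain)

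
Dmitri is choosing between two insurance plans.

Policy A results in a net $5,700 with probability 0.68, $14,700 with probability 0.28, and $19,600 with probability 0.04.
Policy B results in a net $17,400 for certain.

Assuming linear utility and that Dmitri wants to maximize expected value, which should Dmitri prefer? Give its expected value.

Policy B ($17,400)

Policy A = 0.68 × 5700 + 0.28 × 14700 + 0.04 × 19600 = 3876 + 4116 + 784 = 8776
Policy B: 17400 (certain)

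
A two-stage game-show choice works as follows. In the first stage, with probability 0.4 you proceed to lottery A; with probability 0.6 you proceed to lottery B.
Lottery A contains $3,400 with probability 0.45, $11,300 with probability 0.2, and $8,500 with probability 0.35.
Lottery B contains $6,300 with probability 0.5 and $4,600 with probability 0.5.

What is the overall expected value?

$5,976

EV(A) = 0.45 × 3400 + 0.2 × 11300 + 0.35 × 8500 = 1530 + 2260 + 2975 = 6765
EV(B) = 0.5 × 6300 + 0.5 × 4600 = 3150 + 2300 = 5450
Overall = 0.4 × 6765 + 0.6 × 5450 = 2706 + 3270 = 5976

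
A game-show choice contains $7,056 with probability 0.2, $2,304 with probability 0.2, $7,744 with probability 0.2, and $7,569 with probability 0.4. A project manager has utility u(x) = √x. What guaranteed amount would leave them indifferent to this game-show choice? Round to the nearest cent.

E[u] = 0.2·√7056 + 0.2·√2304 + 0.2·√7744 + 0.4·√7569 = 0.2·84 + 0.2·48 + 0.2·88 + 0.4·87 = 78.8
CE = (78.8)² = 6209.44

$6,209.44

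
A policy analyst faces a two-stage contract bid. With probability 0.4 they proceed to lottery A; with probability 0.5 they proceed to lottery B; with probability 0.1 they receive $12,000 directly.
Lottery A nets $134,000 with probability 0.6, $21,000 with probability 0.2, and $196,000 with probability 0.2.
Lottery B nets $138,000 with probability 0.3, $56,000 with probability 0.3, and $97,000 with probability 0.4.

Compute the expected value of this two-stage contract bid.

$99,220

EV(A) = 0.6 × 134000 + 0.2 × 21000 + 0.2 × 196000 = 80400 + 4200 + 39200 = 123800
EV(B) = 0.3 × 138000 + 0.3 × 56000 + 0.4 × 97000 = 41400 + 16800 + 38800 = 97000
Branch C: 12000 (certain)
Overall = 0.4 × 123800 + 0.5 × 97000 + 0.1 × 12000 = 49520 + 48500 + 1200 = 99220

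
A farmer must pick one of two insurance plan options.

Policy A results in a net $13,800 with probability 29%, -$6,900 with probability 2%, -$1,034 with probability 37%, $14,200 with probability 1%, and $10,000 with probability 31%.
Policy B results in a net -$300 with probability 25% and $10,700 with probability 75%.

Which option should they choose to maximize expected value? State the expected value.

Policy B ($7,950)

Policy A = 0.29 × 13800 + 0.02 × (-6900) + 0.37 × (-1034) + 0.01 × 14200 + 0.31 × 10000 = 4002 − 138 − 382.58 + 142 + 3100 = 6723.42
Policy B = 0.25 × (-300) + 0.75 × 10700 = -75 + 8025 = 7950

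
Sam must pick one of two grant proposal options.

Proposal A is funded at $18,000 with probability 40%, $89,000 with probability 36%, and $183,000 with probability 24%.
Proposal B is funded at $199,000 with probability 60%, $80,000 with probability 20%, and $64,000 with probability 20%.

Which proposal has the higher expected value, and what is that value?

Proposal A = 0.4 × 18000 + 0.36 × 89000 + 0.24 × 183000 = 7200 + 32040 + 43920 = 83160
Proposal B = 0.6 × 199000 + 0.2 × 80000 + 0.2 × 64000 = 119400 + 16000 + 12800 = 148200

Proposal B ($148,200)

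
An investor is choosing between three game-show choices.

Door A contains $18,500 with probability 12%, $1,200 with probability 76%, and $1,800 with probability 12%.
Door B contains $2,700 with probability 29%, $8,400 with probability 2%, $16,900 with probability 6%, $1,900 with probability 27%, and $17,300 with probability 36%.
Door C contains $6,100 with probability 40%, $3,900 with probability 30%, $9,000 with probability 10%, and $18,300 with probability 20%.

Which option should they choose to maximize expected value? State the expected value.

Door A = 0.12 × 18500 + 0.76 × 1200 + 0.12 × 1800 = 2220 + 912 + 216 = 3348
Door B = 0.29 × 2700 + 0.02 × 8400 + 0.06 × 16900 + 0.27 × 1900 + 0.36 × 17300 = 783 + 168 + 1014 + 513 + 6228 = 8706
Door C = 0.4 × 6100 + 0.3 × 3900 + 0.1 × 9000 + 0.2 × 18300 = 2440 + 1170 + 900 + 3660 = 8170

Door B ($8,706)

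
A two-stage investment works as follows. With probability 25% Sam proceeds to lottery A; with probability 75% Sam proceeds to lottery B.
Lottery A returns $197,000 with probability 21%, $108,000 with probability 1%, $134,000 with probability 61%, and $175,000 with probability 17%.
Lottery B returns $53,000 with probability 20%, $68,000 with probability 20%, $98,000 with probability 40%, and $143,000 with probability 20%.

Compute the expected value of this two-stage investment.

$107,485

EV(A) = 0.21 × 197000 + 0.01 × 108000 + 0.61 × 134000 + 0.17 × 175000 = 41370 + 1080 + 81740 + 29750 = 153940
EV(B) = 0.2 × 53000 + 0.2 × 68000 + 0.4 × 98000 + 0.2 × 143000 = 10600 + 13600 + 39200 + 28600 = 92000
Overall = 0.25 × 153940 + 0.75 × 92000 = 38485 + 69000 = 107485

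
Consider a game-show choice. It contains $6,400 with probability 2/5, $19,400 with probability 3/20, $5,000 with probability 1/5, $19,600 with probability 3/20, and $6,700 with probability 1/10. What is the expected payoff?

EV = 2/5 × 6400 + 3/20 × 19400 + 1/5 × 5000 + 3/20 × 19600 + 1/10 × 6700 = 2560 + 2910 + 1000 + 2940 + 670 = 10080

$10,080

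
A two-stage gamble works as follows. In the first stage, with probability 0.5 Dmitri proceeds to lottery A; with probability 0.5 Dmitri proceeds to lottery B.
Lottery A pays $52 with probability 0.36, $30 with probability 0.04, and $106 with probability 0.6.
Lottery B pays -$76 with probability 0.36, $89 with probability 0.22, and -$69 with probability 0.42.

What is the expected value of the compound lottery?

EV(A) = 0.36 × 52 + 0.04 × 30 + 0.6 × 106 = 18.72 + 1.2 + 63.6 = 83.52
EV(B) = 0.36 × (-76) + 0.22 × 89 + 0.42 × (-69) = -27.36 + 19.58 − 28.98 = -36.76
Overall = 0.5 × 83.52 + 0.5 × (-36.76) = 41.76 − 18.38 = 23.38

$23.38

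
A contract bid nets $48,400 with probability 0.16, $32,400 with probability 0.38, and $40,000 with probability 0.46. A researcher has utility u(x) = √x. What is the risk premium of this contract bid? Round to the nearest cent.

$196.64

E[u] = 0.16·√48400 + 0.38·√32400 + 0.46·√40000 = 0.16·220 + 0.38·180 + 0.46·200 = 195.6
CE = (195.6)² = 38259.36
Risk premium = EV − CE = 38456 − 38259.36 = 196.64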